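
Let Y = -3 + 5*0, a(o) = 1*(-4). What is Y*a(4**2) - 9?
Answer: 3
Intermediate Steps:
a(o) = -4
Y = -3 (Y = -3 + 0 = -3)
Y*a(4**2) - 9 = -3*(-4) - 9 = 12 - 9 = 3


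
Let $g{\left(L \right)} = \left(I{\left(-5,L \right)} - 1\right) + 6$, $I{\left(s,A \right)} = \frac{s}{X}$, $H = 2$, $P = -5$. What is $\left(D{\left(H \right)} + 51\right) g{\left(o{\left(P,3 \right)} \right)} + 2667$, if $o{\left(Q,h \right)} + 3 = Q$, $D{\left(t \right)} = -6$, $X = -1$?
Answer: $3117$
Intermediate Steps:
$o{\left(Q,h \right)} = -3 + Q$
$I{\left(s,A \right)} = - s$ ($I{\left(s,A \right)} = \frac{s}{-1} = s \left(-1\right) = - s$)
$g{\left(L \right)} = 10$ ($g{\left(L \right)} = \left(\left(-1\right) \left(-5\right) - 1\right) + 6 = \left(5 - 1\right) + 6 = 4 + 6 = 10$)
$\left(D{\left(H \right)} + 51\right) g{\left(o{\left(P,3 \right)} \right)} + 2667 = \left(-6 + 51\right) 10 + 2667 = 45 \cdot 10 + 2667 = 450 + 2667 = 3117$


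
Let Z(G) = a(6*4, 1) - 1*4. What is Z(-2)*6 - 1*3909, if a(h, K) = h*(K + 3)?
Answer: -3357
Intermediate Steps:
a(h, K) = h*(3 + K)
Z(G) = 92 (Z(G) = (6*4)*(3 + 1) - 1*4 = 24*4 - 4 = 96 - 4 = 92)
Z(-2)*6 - 1*3909 = 92*6 - 1*3909 = 552 - 3909 = -3357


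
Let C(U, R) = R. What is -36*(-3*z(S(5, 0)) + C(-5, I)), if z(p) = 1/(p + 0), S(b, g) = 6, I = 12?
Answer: -414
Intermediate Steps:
z(p) = 1/p
-36*(-3*z(S(5, 0)) + C(-5, I)) = -36*(-3/6 + 12) = -36*(-3*⅙ + 12) = -36*(-½ + 12) = -36*23/2 = -414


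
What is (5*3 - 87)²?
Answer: 5184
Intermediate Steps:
(5*3 - 87)² = (15 - 87)² = (-72)² = 5184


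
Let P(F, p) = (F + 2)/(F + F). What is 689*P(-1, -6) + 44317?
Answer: 87945/2 ≈ 43973.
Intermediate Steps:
P(F, p) = (2 + F)/(2*F) (P(F, p) = (2 + F)/((2*F)) = (2 + F)*(1/(2*F)) = (2 + F)/(2*F))
689*P(-1, -6) + 44317 = 689*((½)*(2 - 1)/(-1)) + 44317 = 689*((½)*(-1)*1) + 44317 = 689*(-½) + 44317 = -689/2 + 44317 = 87945/2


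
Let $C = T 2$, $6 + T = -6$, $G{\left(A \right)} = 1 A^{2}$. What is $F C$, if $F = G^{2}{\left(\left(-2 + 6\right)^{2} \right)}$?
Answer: $-1572864$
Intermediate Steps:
$G{\left(A \right)} = A^{2}$
$T = -12$ ($T = -6 - 6 = -12$)
$F = 65536$ ($F = \left(\left(\left(-2 + 6\right)^{2}\right)^{2}\right)^{2} = \left(\left(4^{2}\right)^{2}\right)^{2} = \left(16^{2}\right)^{2} = 256^{2} = 65536$)
$C = -24$ ($C = \left(-12\right) 2 = -24$)
$F C = 65536 \left(-24\right) = -1572864$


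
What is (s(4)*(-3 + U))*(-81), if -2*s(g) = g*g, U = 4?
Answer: 648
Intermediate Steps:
s(g) = -g²/2 (s(g) = -g*g/2 = -g²/2)
(s(4)*(-3 + U))*(-81) = ((-½*4²)*(-3 + 4))*(-81) = (-½*16*1)*(-81) = -8*1*(-81) = -8*(-81) = 648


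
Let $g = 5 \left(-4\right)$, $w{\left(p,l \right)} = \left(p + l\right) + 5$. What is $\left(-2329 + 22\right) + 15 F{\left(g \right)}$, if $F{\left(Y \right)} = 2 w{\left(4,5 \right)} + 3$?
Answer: $-1842$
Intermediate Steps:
$w{\left(p,l \right)} = 5 + l + p$ ($w{\left(p,l \right)} = \left(l + p\right) + 5 = 5 + l + p$)
$g = -20$
$F{\left(Y \right)} = 31$ ($F{\left(Y \right)} = 2 \left(5 + 5 + 4\right) + 3 = 2 \cdot 14 + 3 = 28 + 3 = 31$)
$\left(-2329 + 22\right) + 15 F{\left(g \right)} = \left(-2329 + 22\right) + 15 \cdot 31 = -2307 + 465 = -1842$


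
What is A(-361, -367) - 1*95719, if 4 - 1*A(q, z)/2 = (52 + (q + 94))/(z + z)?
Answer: -35126152/367 ≈ -95712.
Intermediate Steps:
A(q, z) = 8 - (146 + q)/z (A(q, z) = 8 - 2*(52 + (q + 94))/(z + z) = 8 - 2*(52 + (94 + q))/(2*z) = 8 - 2*(146 + q)*1/(2*z) = 8 - (146 + q)/z)
A(-361, -367) - 1*95719 = (-146 - 1*(-361) + 8*(-367))/(-367) - 1*95719 = -(-146 + 361 - 2936)/367 - 95719 = -1/367*(-2721) - 95719 = 2721/367 - 95719 = -35126152/367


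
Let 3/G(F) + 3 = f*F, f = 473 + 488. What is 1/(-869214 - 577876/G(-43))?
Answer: 3/23878695934 ≈ 1.2564e-10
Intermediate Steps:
f = 961
G(F) = 3/(-3 + 961*F)
1/(-869214 - 577876/G(-43)) = 1/(-869214 - 577876/(3/(-3 + 961*(-43)))) = 1/(-869214 - 577876/(3/(-3 - 41323))) = 1/(-869214 - 577876/(3/(-41326))) = 1/(-869214 - 577876/(3*(-1/41326))) = 1/(-869214 - 577876/(-3/41326)) = 1/(-869214 - 577876*(-41326/3)) = 1/(-869214 + 23881303576/3) = 1/(23878695934/3) = 3/23878695934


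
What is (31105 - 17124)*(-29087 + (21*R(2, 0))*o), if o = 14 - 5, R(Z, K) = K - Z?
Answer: -411950165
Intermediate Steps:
o = 9
(31105 - 17124)*(-29087 + (21*R(2, 0))*o) = (31105 - 17124)*(-29087 + (21*(0 - 1*2))*9) = 13981*(-29087 + (21*(0 - 2))*9) = 13981*(-29087 + (21*(-2))*9) = 13981*(-29087 - 42*9) = 13981*(-29087 - 378) = 13981*(-29465) = -411950165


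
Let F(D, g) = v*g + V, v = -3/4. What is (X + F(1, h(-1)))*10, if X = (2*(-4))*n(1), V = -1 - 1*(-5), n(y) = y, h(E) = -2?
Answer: -25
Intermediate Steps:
v = -¾ (v = -3*¼ = -¾ ≈ -0.75000)
V = 4 (V = -1 + 5 = 4)
F(D, g) = 4 - 3*g/4 (F(D, g) = -3*g/4 + 4 = 4 - 3*g/4)
X = -8 (X = (2*(-4))*1 = -8*1 = -8)
(X + F(1, h(-1)))*10 = (-8 + (4 - ¾*(-2)))*10 = (-8 + (4 + 3/2))*10 = (-8 + 11/2)*10 = -5/2*10 = -25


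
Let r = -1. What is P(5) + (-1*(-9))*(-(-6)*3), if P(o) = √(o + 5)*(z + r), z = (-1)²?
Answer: 162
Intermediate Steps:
z = 1
P(o) = 0 (P(o) = √(o + 5)*(1 - 1) = √(5 + o)*0 = 0)
P(5) + (-1*(-9))*(-(-6)*3) = 0 + (-1*(-9))*(-(-6)*3) = 0 + 9*(-2*(-9)) = 0 + 9*18 = 0 + 162 = 162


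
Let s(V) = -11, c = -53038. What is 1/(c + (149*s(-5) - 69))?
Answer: -1/54746 ≈ -1.8266e-5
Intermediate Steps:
1/(c + (149*s(-5) - 69)) = 1/(-53038 + (149*(-11) - 69)) = 1/(-53038 + (-1639 - 69)) = 1/(-53038 - 1708) = 1/(-54746) = -1/54746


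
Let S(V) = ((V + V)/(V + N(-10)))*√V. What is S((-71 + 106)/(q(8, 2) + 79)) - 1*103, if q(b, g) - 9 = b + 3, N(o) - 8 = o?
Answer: -103 - 70*√385/5379 ≈ -103.26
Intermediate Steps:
N(o) = 8 + o
q(b, g) = 12 + b (q(b, g) = 9 + (b + 3) = 9 + (3 + b) = 12 + b)
S(V) = 2*V^(3/2)/(-2 + V) (S(V) = ((V + V)/(V + (8 - 10)))*√V = ((2*V)/(V - 2))*√V = ((2*V)/(-2 + V))*√V = (2*V/(-2 + V))*√V = 2*V^(3/2)/(-2 + V))
S((-71 + 106)/(q(8, 2) + 79)) - 1*103 = 2*((-71 + 106)/((12 + 8) + 79))^(3/2)/(-2 + (-71 + 106)/((12 + 8) + 79)) - 1*103 = 2*(35/(20 + 79))^(3/2)/(-2 + 35/(20 + 79)) - 103 = 2*(35/99)^(3/2)/(-2 + 35/99) - 103 = 2*(35*√385/3267)/(-163/99) - 103 = 2*(35*√385/3267)*(-99/163) - 103 = -70*√385/5379 - 103 = -103 - 70*√385/5379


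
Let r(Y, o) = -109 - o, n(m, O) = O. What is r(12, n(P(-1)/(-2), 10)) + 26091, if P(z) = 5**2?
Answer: 25972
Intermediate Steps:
P(z) = 25
r(12, n(P(-1)/(-2), 10)) + 26091 = (-109 - 1*10) + 26091 = (-109 - 10) + 26091 = -119 + 26091 = 25972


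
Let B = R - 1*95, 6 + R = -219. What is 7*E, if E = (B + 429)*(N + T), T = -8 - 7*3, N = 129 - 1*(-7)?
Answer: 81641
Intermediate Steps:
R = -225 (R = -6 - 219 = -225)
N = 136 (N = 129 + 7 = 136)
T = -29 (T = -8 - 21 = -29)
B = -320 (B = -225 - 1*95 = -225 - 95 = -320)
E = 11663 (E = (-320 + 429)*(136 - 29) = 109*107 = 11663)
7*E = 7*11663 = 81641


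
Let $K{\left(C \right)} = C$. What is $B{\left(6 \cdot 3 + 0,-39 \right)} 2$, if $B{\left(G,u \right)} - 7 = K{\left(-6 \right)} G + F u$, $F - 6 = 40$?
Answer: $-3790$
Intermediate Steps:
$F = 46$ ($F = 6 + 40 = 46$)
$B{\left(G,u \right)} = 7 - 6 G + 46 u$ ($B{\left(G,u \right)} = 7 - \left(- 46 u + 6 G\right) = 7 - 6 G + 46 u$)
$B{\left(6 \cdot 3 + 0,-39 \right)} 2 = \left(7 - 6 \left(6 \cdot 3 + 0\right) + 46 \left(-39\right)\right) 2 = \left(7 - 6 \left(18 + 0\right) - 1794\right) 2 = \left(7 - 108 - 1794\right) 2 = \left(-1895\right) 2 = -3790$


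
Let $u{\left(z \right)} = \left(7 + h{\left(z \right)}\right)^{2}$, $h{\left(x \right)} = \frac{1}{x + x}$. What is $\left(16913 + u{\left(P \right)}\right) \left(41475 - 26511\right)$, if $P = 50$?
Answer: $\frac{634553661141}{2500} \approx 2.5382 \cdot 10^{8}$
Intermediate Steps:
$h{\left(x \right)} = \frac{1}{2 x}$
$u{\left(z \right)} = \left(7 + \frac{1}{2 z}\right)^{2}$
$\left(16913 + u{\left(P \right)}\right) \left(41475 - 26511\right) = \left(16913 + \frac{\left(1 + 14 \cdot 50\right)^{2}}{4 \cdot 2500}\right) \left(41475 - 26511\right) = \left(16913 + \frac{1}{4} \cdot \frac{1}{2500} \left(1 + 700\right)^{2}\right) 14964 = \left(16913 + \frac{1}{4} \cdot \frac{1}{2500} \cdot 701^{2}\right) 14964 = \left(16913 + \frac{1}{4} \cdot \frac{1}{2500} \cdot 491401\right) 14964 = \left(16913 + \frac{491401}{10000}\right) 14964 = \frac{169621401}{10000} \cdot 14964 = \frac{634553661141}{2500}$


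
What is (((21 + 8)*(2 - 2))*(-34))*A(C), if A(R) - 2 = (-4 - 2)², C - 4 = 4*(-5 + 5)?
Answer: 0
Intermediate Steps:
C = 4 (C = 4 + 4*(-5 + 5) = 4 + 4*0 = 4 + 0 = 4)
A(R) = 38 (A(R) = 2 + (-4 - 2)² = 2 + (-6)² = 2 + 36 = 38)
(((21 + 8)*(2 - 2))*(-34))*A(C) = (((21 + 8)*(2 - 2))*(-34))*38 = ((29*0)*(-34))*38 = (0*(-34))*38 = 0*38 = 0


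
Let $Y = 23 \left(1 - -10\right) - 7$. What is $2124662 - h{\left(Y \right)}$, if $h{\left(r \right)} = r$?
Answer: $2124416$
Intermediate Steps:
$Y = 246$ ($Y = 23 \left(1 + 10\right) - 7 = 23 \cdot 11 - 7 = 253 - 7 = 246$)
$2124662 - h{\left(Y \right)} = 2124662 - 246 = 2124416$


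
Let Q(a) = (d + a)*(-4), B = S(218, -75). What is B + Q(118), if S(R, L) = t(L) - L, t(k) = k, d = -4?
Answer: -456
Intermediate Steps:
S(R, L) = 0 (S(R, L) = L - L = 0)
B = 0
Q(a) = 16 - 4*a (Q(a) = (-4 + a)*(-4) = 16 - 4*a)
B + Q(118) = 0 + (16 - 4*118) = 0 + (16 - 472) = 0 - 456 = -456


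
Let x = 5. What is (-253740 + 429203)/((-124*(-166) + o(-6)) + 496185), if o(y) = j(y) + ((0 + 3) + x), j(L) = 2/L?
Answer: 526389/1550330 ≈ 0.33953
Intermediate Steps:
o(y) = 8 + 2/y (o(y) = 2/y + ((0 + 3) + 5) = 2/y + (3 + 5) = 2/y + 8 = 8 + 2/y)
(-253740 + 429203)/((-124*(-166) + o(-6)) + 496185) = (-253740 + 429203)/((-124*(-166) + (8 + 2/(-6))) + 496185) = 175463/((20584 + (8 + 2*(-⅙))) + 496185) = 175463/((20584 + (8 - ⅓)) + 496185) = 175463/((20584 + 23/3) + 496185) = 175463/(61775/3 + 496185) = 175463/(1550330/3) = 175463*(3/1550330) = 526389/1550330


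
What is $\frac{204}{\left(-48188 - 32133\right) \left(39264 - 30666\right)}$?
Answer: $- \frac{34}{115099993} \approx -2.954 \cdot 10^{-7}$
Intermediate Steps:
$\frac{204}{\left(-48188 - 32133\right) \left(39264 - 30666\right)} = \frac{204}{\left(-80321\right) 8598} = \frac{204}{-690599958} = 204 \left(- \frac{1}{690599958}\right) = - \frac{34}{115099993}$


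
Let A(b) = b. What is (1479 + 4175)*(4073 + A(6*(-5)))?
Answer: 22859122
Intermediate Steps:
(1479 + 4175)*(4073 + A(6*(-5))) = (1479 + 4175)*(4073 + 6*(-5)) = 5654*(4073 - 30) = 5654*4043 = 22859122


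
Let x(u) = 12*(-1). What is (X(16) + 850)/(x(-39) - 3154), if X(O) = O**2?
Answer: -553/1583 ≈ -0.34934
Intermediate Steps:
x(u) = -12
(X(16) + 850)/(x(-39) - 3154) = (16**2 + 850)/(-12 - 3154) = (256 + 850)/(-3166) = 1106*(-1/3166) = -553/1583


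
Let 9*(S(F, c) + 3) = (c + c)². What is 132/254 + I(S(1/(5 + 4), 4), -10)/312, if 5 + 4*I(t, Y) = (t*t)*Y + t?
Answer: 2462017/6419088 ≈ 0.38355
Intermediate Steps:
S(F, c) = -3 + 4*c²/9 (S(F, c) = -3 + (c + c)²/9 = -3 + (2*c)²/9 = -3 + (4*c²)/9 = -3 + 4*c²/9)
I(t, Y) = -5/4 + t/4 + Y*t²/4 (I(t, Y) = -5/4 + ((t*t)*Y + t)/4 = -5/4 + (t²*Y + t)/4 = -5/4 + (Y*t² + t)/4 = -5/4 + (t + Y*t²)/4 = -5/4 + (t/4 + Y*t²/4) = -5/4 + t/4 + Y*t²/4)
132/254 + I(S(1/(5 + 4), 4), -10)/312 = 132/254 + (-5/4 + (-3 + (4/9)*4²)/4 + (¼)*(-10)*(-3 + (4/9)*4²)²)/312 = 132*(1/254) + (-5/4 + (-3 + (4/9)*16)/4 + (¼)*(-10)*(-3 + (4/9)*16)²)*(1/312) = 66/127 + (-5/4 + (-3 + 64/9)/4 + (¼)*(-10)*(-3 + 64/9)²)*(1/312) = 66/127 + (-5/4 + (¼)*(37/9) + (¼)*(-10)*(37/9)²)*(1/312) = 66/127 + (-5/4 + 37/36 + (¼)*(-10)*(1369/81))*(1/312) = 66/127 + (-5/4 + 37/36 - 6845/162)*(1/312) = 66/127 - 6881/162*1/312 = 66/127 - 6881/50544 = 2462017/6419088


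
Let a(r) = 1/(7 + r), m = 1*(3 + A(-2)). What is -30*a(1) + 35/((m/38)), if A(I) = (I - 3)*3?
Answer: -1375/12 ≈ -114.58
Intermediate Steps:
A(I) = -9 + 3*I (A(I) = (-3 + I)*3 = -9 + 3*I)
m = -12 (m = 1*(3 + (-9 + 3*(-2))) = 1*(3 + (-9 - 6)) = 1*(3 - 15) = 1*(-12) = -12)
-30*a(1) + 35/((m/38)) = -30/(7 + 1) + 35/((-12/38)) = -30/8 + 35/((-12*1/38)) = -30*⅛ + 35/(-6/19) = -15/4 + 35*(-19/6) = -15/4 - 665/6 = -1375/12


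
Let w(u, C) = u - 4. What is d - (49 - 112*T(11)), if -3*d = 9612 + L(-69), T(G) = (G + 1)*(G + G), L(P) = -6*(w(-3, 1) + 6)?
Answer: 26313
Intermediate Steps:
w(u, C) = -4 + u
L(P) = 6 (L(P) = -6*((-4 - 3) + 6) = -6*(-7 + 6) = -6*(-1) = 6)
T(G) = 2*G*(1 + G) (T(G) = (1 + G)*(2*G) = 2*G*(1 + G))
d = -3206 (d = -(9612 + 6)/3 = -1/3*9618 = -3206)
d - (49 - 112*T(11)) = -3206 - (49 - 224*11*(1 + 11)) = -3206 - (49 - 224*11*12) = -3206 - (49 - 112*264) = -3206 - (49 - 29568) = -3206 - 1*(-29519) = -3206 + 29519 = 26313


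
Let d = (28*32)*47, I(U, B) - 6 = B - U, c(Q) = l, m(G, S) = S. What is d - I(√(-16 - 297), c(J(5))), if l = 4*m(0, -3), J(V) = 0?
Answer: 42118 + I*√313 ≈ 42118.0 + 17.692*I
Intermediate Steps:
l = -12 (l = 4*(-3) = -12)
c(Q) = -12
I(U, B) = 6 + B - U (I(U, B) = 6 + (B - U) = 6 + B - U)
d = 42112 (d = 896*47 = 42112)
d - I(√(-16 - 297), c(J(5))) = 42112 - (6 - 12 - √(-16 - 297)) = 42112 - (6 - 12 - √(-313)) = 42112 - (6 - 12 - I*√313) = 42112 - (-6 - I*√313) = 42112 + (6 + I*√313) = 42118 + I*√313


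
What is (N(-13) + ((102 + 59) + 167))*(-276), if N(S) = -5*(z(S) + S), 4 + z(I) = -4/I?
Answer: -1476324/13 ≈ -1.1356e+5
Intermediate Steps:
z(I) = -4 - 4/I
N(S) = 20 - 5*S + 20/S (N(S) = -5*((-4 - 4/S) + S) = -5*(-4 + S - 4/S) = 20 - 5*S + 20/S)
(N(-13) + ((102 + 59) + 167))*(-276) = ((20 - 5*(-13) + 20/(-13)) + ((102 + 59) + 167))*(-276) = ((20 + 65 + 20*(-1/13)) + (161 + 167))*(-276) = ((20 + 65 - 20/13) + 328)*(-276) = (1085/13 + 328)*(-276) = (5349/13)*(-276) = -1476324/13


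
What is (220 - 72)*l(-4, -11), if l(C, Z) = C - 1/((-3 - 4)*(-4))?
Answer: -4181/7 ≈ -597.29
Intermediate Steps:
l(C, Z) = -1/28 + C (l(C, Z) = C - 1/((-7*(-4))) = C - 1/28 = -1/28 + C)
(220 - 72)*l(-4, -11) = (220 - 72)*(-1/28 - 4) = 148*(-113/28) = -4181/7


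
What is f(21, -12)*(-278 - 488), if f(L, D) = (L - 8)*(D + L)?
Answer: -89622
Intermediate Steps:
f(L, D) = (-8 + L)*(D + L)
f(21, -12)*(-278 - 488) = (21**2 - 8*(-12) - 8*21 - 12*21)*(-278 - 488) = (441 + 96 - 168 - 252)*(-766) = 117*(-766) = -89622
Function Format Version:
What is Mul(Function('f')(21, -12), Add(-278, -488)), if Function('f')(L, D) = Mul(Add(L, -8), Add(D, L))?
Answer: -89622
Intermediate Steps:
Function('f')(L, D) = Mul(Add(-8, L), Add(D, L))
Mul(Function('f')(21, -12), Add(-278, -488)) = Mul(Add(Pow(21, 2), Mul(-8, -12), Mul(-8, 21), Mul(-12, 21)), Add(-278, -488)) = Mul(Add(441, 96, -168, -252), -766) = Mul(117, -766) = -89622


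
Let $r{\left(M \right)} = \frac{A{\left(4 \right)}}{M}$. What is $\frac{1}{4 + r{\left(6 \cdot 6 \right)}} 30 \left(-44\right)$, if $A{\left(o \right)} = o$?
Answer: $- \frac{11880}{37} \approx -321.08$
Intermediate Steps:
$r{\left(M \right)} = \frac{4}{M}$
$\frac{1}{4 + r{\left(6 \cdot 6 \right)}} 30 \left(-44\right) = \frac{1}{4 + \frac{4}{6 \cdot 6}} \cdot 30 \left(-44\right) = \frac{1}{4 + \frac{4}{36}} \cdot 30 \left(-44\right) = \frac{1}{4 + 4 \cdot \frac{1}{36}} \cdot 30 \left(-44\right) = \frac{1}{4 + \frac{1}{9}} \cdot 30 \left(-44\right) = \frac{1}{\frac{37}{9}} \cdot 30 \left(-44\right) = \frac{9}{37} \cdot 30 \left(-44\right) = \frac{270}{37} \left(-44\right) = - \frac{11880}{37}$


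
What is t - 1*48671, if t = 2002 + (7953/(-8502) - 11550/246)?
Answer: -5428221927/116194 ≈ -46717.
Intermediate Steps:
t = 227056247/116194 (t = 2002 + (7953*(-1/8502) - 11550*1/246) = 2002 + (-2651/2834 - 1925/41) = 2002 - 5564141/116194 = 227056247/116194 ≈ 1954.1)
t - 1*48671 = 227056247/116194 - 1*48671 = 227056247/116194 - 48671 = -5428221927/116194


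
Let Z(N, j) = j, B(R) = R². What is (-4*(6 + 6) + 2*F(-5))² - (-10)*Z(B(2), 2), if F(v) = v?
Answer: 3384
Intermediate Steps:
(-4*(6 + 6) + 2*F(-5))² - (-10)*Z(B(2), 2) = (-4*(6 + 6) + 2*(-5))² - (-10)*2 = (-4*12 - 10)² - 1*(-20) = (-48 - 10)² + 20 = (-58)² + 20 = 3364 + 20 = 3384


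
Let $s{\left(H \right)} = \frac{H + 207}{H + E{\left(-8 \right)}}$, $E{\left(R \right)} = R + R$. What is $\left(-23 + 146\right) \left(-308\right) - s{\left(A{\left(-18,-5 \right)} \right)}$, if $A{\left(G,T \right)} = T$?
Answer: $- \frac{795362}{21} \approx -37874.0$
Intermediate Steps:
$E{\left(R \right)} = 2 R$
$s{\left(H \right)} = \frac{207 + H}{-16 + H}$ ($s{\left(H \right)} = \frac{H + 207}{H + 2 \left(-8\right)} = \frac{207 + H}{H - 16} = \frac{207 + H}{-16 + H}$)
$\left(-23 + 146\right) \left(-308\right) - s{\left(A{\left(-18,-5 \right)} \right)} = \left(-23 + 146\right) \left(-308\right) - \frac{207 - 5}{-16 - 5} = 123 \left(-308\right) - \frac{1}{-21} \cdot 202 = -37884 - \left(- \frac{1}{21}\right) 202 = -37884 - - \frac{202}{21} = -37884 + \frac{202}{21} = - \frac{795362}{21}$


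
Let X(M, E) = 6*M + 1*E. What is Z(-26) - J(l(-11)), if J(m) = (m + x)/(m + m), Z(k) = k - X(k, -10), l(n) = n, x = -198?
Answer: 261/2 ≈ 130.50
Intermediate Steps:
X(M, E) = E + 6*M (X(M, E) = 6*M + E = E + 6*M)
Z(k) = 10 - 5*k (Z(k) = k - (-10 + 6*k) = k + (10 - 6*k) = 10 - 5*k)
J(m) = (-198 + m)/(2*m) (J(m) = (m - 198)/(m + m) = (-198 + m)/((2*m)) = (-198 + m)*(1/(2*m)) = (-198 + m)/(2*m))
Z(-26) - J(l(-11)) = (10 - 5*(-26)) - (-198 - 11)/(2*(-11)) = (10 + 130) - (-1)*(-209)/(2*11) = 140 - 1*19/2 = 140 - 19/2 = 261/2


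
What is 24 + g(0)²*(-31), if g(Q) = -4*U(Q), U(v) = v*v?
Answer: 24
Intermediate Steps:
U(v) = v²
g(Q) = -4*Q²
24 + g(0)²*(-31) = 24 + (-4*0²)²*(-31) = 24 + (-4*0)²*(-31) = 24 + 0²*(-31) = 24 + 0*(-31) = 24 + 0 = 24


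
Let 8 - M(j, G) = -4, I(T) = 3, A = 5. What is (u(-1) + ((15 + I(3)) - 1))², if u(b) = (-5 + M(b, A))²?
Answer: 4356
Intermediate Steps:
M(j, G) = 12 (M(j, G) = 8 - 1*(-4) = 8 + 4 = 12)
u(b) = 49 (u(b) = (-5 + 12)² = 7² = 49)
(u(-1) + ((15 + I(3)) - 1))² = (49 + ((15 + 3) - 1))² = (49 + (18 - 1))² = (49 + 17)² = 66² = 4356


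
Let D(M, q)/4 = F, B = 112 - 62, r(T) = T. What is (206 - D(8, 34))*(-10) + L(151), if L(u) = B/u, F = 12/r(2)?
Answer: -274770/151 ≈ -1819.7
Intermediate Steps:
B = 50
F = 6 (F = 12/2 = 12*(½) = 6)
L(u) = 50/u
D(M, q) = 24 (D(M, q) = 4*6 = 24)
(206 - D(8, 34))*(-10) + L(151) = (206 - 1*24)*(-10) + 50/151 = (206 - 24)*(-10) + 50*(1/151) = 182*(-10) + 50/151 = -1820 + 50/151 = -274770/151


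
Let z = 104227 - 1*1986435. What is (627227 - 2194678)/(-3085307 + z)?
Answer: 1567451/4967515 ≈ 0.31554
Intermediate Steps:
z = -1882208 (z = 104227 - 1986435 = -1882208)
(627227 - 2194678)/(-3085307 + z) = (627227 - 2194678)/(-3085307 - 1882208) = -1567451/(-4967515) = -1567451*(-1/4967515) = 1567451/4967515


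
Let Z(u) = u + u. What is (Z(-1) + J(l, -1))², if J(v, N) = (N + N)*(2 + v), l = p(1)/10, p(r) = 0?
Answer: 36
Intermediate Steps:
l = 0 (l = 0/10 = 0*(⅒) = 0)
J(v, N) = 2*N*(2 + v) (J(v, N) = (2*N)*(2 + v) = 2*N*(2 + v))
Z(u) = 2*u
(Z(-1) + J(l, -1))² = (2*(-1) + 2*(-1)*(2 + 0))² = (-2 + 2*(-1)*2)² = (-2 - 4)² = (-6)² = 36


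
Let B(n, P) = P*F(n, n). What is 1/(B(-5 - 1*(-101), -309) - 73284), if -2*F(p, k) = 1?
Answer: -2/146259 ≈ -1.3674e-5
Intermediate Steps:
F(p, k) = -½ (F(p, k) = -½*1 = -½)
B(n, P) = -P/2 (B(n, P) = P*(-½) = -P/2)
1/(B(-5 - 1*(-101), -309) - 73284) = 1/(-½*(-309) - 73284) = 1/(309/2 - 73284) = 1/(-146259/2) = -2/146259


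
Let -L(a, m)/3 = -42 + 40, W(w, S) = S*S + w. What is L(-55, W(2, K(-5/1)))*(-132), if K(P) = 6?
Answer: -792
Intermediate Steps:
W(w, S) = w + S**2 (W(w, S) = S**2 + w = w + S**2)
L(a, m) = 6 (L(a, m) = -3*(-42 + 40) = -3*(-2) = 6)
L(-55, W(2, K(-5/1)))*(-132) = 6*(-132) = -792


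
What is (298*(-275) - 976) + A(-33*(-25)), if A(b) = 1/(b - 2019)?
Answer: -99013645/1194 ≈ -82926.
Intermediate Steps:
A(b) = 1/(-2019 + b)
(298*(-275) - 976) + A(-33*(-25)) = (298*(-275) - 976) + 1/(-2019 - 33*(-25)) = (-81950 - 976) + 1/(-2019 + 825) = -82926 + 1/(-1194) = -82926 - 1/1194 = -99013645/1194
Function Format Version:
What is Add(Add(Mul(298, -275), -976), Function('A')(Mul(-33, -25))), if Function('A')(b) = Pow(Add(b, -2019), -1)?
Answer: Rational(-99013645, 1194) ≈ -82926.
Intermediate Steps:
Function('A')(b) = Pow(Add(-2019, b), -1)
Add(Add(Mul(298, -275), -976), Function('A')(Mul(-33, -25))) = Add(Add(Mul(298, -275), -976), Pow(Add(-2019, Mul(-33, -25)), -1)) = Add(Add(-81950, -976), Pow(Add(-2019, 825), -1)) = Add(-82926, Pow(-1194, -1)) = Add(-82926, Rational(-1, 1194)) = Rational(-99013645, 1194)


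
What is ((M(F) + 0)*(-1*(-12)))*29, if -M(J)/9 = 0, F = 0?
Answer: 0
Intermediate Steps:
M(J) = 0 (M(J) = -9*0 = 0)
((M(F) + 0)*(-1*(-12)))*29 = ((0 + 0)*(-1*(-12)))*29 = (0*12)*29 = 0*29 = 0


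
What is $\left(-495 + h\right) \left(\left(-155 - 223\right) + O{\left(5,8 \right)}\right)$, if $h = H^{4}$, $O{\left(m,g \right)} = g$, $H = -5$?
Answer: $-48100$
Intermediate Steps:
$h = 625$ ($h = \left(-5\right)^{4} = 625$)
$\left(-495 + h\right) \left(\left(-155 - 223\right) + O{\left(5,8 \right)}\right) = \left(-495 + 625\right) \left(\left(-155 - 223\right) + 8\right) = 130 \left(-378 + 8\right) = 130 \left(-370\right) = -48100$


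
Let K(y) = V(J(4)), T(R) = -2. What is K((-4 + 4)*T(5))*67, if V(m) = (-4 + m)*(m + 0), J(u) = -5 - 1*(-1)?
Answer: 2144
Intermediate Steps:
J(u) = -4 (J(u) = -5 + 1 = -4)
V(m) = m*(-4 + m) (V(m) = (-4 + m)*m = m*(-4 + m))
K(y) = 32 (K(y) = -4*(-4 - 4) = -4*(-8) = 32)
K((-4 + 4)*T(5))*67 = 32*67 = 2144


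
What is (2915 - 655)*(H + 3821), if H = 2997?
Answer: 15408680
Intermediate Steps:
(2915 - 655)*(H + 3821) = (2915 - 655)*(2997 + 3821) = 2260*6818 = 15408680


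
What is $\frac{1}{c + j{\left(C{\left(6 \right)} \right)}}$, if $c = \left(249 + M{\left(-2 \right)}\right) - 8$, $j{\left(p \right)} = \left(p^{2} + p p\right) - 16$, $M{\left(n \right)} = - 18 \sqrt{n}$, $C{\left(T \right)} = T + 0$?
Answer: $\frac{11}{3291} + \frac{2 i \sqrt{2}}{9873} \approx 0.0033424 + 0.00028648 i$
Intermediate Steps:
$C{\left(T \right)} = T$
$j{\left(p \right)} = -16 + 2 p^{2}$ ($j{\left(p \right)} = \left(p^{2} + p^{2}\right) - 16 = 2 p^{2} - 16 = -16 + 2 p^{2}$)
$c = 241 - 18 i \sqrt{2}$ ($c = \left(249 - 18 \sqrt{-2}\right) - 8 = \left(249 - 18 i \sqrt{2}\right) - 8 = 241 - 18 i \sqrt{2} \approx 241.0 - 25.456 i$)
$\frac{1}{c + j{\left(C{\left(6 \right)} \right)}} = \frac{1}{\left(241 - 18 i \sqrt{2}\right) - \left(16 - 2 \cdot 6^{2}\right)} = \frac{1}{\left(241 - 18 i \sqrt{2}\right) + \left(-16 + 2 \cdot 36\right)} = \frac{1}{\left(241 - 18 i \sqrt{2}\right) + \left(-16 + 72\right)} = \frac{1}{\left(241 - 18 i \sqrt{2}\right) + 56} = \frac{1}{297 - 18 i \sqrt{2}}$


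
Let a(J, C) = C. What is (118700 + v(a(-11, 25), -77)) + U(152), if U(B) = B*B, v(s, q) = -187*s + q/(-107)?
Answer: 14672880/107 ≈ 1.3713e+5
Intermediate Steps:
v(s, q) = -187*s - q/107
U(B) = B²
(118700 + v(a(-11, 25), -77)) + U(152) = (118700 + (-187*25 - 1/107*(-77))) + 152² = (118700 + (-4675 + 77/107)) + 23104 = (118700 - 500148/107) + 23104 = 12200752/107 + 23104 = 14672880/107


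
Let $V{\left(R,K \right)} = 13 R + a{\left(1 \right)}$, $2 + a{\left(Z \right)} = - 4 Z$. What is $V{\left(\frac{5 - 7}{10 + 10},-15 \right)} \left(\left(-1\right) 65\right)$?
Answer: $\frac{949}{2} \approx 474.5$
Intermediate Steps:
$a{\left(Z \right)} = -2 - 4 Z$
$V{\left(R,K \right)} = -6 + 13 R$ ($V{\left(R,K \right)} = 13 R - 6 = -6 + 13 R$)
$V{\left(\frac{5 - 7}{10 + 10},-15 \right)} \left(\left(-1\right) 65\right) = \left(-6 + 13 \frac{5 - 7}{10 + 10}\right) \left(\left(-1\right) 65\right) = \left(-6 + 13 \left(- \frac{2}{20}\right)\right) \left(-65\right) = \left(-6 + 13 \left(\left(-2\right) \frac{1}{20}\right)\right) \left(-65\right) = \left(-6 + 13 \left(- \frac{1}{10}\right)\right) \left(-65\right) = \left(-6 - \frac{13}{10}\right) \left(-65\right) = \left(- \frac{73}{10}\right) \left(-65\right) = \frac{949}{2}$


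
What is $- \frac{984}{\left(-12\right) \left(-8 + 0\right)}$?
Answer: $- \frac{41}{4} \approx -10.25$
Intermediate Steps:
$- \frac{984}{\left(-12\right) \left(-8 + 0\right)} = - \frac{984}{\left(-12\right) \left(-8\right)} = - \frac{984}{96} = \left(-984\right) \frac{1}{96} = - \frac{41}{4}$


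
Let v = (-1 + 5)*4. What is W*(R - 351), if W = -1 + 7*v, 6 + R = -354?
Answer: -78921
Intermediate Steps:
R = -360 (R = -6 - 354 = -360)
v = 16 (v = 4*4 = 16)
W = 111 (W = -1 + 7*16 = -1 + 112 = 111)
W*(R - 351) = 111*(-360 - 351) = 111*(-711) = -78921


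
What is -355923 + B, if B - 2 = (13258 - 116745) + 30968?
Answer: -428440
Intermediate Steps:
B = -72517 (B = 2 + ((13258 - 116745) + 30968) = 2 + (-103487 + 30968) = 2 - 72519 = -72517)
-355923 + B = -355923 - 72517 = -428440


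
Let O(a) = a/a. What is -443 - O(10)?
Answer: -444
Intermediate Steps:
O(a) = 1
-443 - O(10) = -443 - 1*1 = -443 - 1 = -444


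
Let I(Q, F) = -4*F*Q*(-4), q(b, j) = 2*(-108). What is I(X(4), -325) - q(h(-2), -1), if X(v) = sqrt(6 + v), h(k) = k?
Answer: 216 - 5200*sqrt(10) ≈ -16228.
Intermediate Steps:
q(b, j) = -216
I(Q, F) = 16*F*Q (I(Q, F) = -(-16)*F*Q = 16*F*Q)
I(X(4), -325) - q(h(-2), -1) = 16*(-325)*sqrt(6 + 4) - 1*(-216) = 16*(-325)*sqrt(10) + 216 = -5200*sqrt(10) + 216 = 216 - 5200*sqrt(10)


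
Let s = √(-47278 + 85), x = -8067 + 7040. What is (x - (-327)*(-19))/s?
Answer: 7240*I*√47193/47193 ≈ 33.327*I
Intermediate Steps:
x = -1027
s = I*√47193 (s = √(-47193) = I*√47193 ≈ 217.24*I)
(x - (-327)*(-19))/s = (-1027 - (-327)*(-19))/((I*√47193)) = (-1027 - 1*6213)*(-I*√47193/47193) = (-1027 - 6213)*(-I*√47193/47193) = -(-7240)*I*√47193/47193 = 7240*I*√47193/47193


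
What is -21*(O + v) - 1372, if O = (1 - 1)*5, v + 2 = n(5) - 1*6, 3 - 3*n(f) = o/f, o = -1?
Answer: -6132/5 ≈ -1226.4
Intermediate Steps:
n(f) = 1 + 1/(3*f) (n(f) = 1 - (-1)/(3*f) = 1 + 1/(3*f))
v = -104/15 (v = -2 + ((1/3 + 5)/5 - 1*6) = -2 + ((1/5)*(16/3) - 6) = -2 + (16/15 - 6) = -2 - 74/15 = -104/15 ≈ -6.9333)
O = 0 (O = 0*5 = 0)
-21*(O + v) - 1372 = -21*(0 - 104/15) - 1372 = -21*(-104/15) - 1372 = 728/5 - 1372 = -6132/5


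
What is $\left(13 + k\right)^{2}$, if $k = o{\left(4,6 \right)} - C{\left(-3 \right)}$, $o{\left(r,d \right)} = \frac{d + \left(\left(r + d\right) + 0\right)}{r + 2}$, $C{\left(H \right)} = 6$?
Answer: $\frac{841}{9} \approx 93.444$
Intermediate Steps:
$o{\left(r,d \right)} = \frac{r + 2 d}{2 + r}$ ($o{\left(r,d \right)} = \frac{d + \left(\left(d + r\right) + 0\right)}{2 + r} = \frac{d + \left(d + r\right)}{2 + r} = \frac{r + 2 d}{2 + r}$)
$k = - \frac{10}{3}$ ($k = \frac{4 + 2 \cdot 6}{2 + 4} - 6 = \frac{4 + 12}{6} - 6 = \frac{1}{6} \cdot 16 - 6 = \frac{8}{3} - 6 = - \frac{10}{3} \approx -3.3333$)
$\left(13 + k\right)^{2} = \left(13 - \frac{10}{3}\right)^{2} = \left(\frac{29}{3}\right)^{2} = \frac{841}{9}$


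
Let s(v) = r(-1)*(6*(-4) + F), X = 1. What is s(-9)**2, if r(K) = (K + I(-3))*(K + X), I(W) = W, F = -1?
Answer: 0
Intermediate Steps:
r(K) = (1 + K)*(-3 + K) (r(K) = (K - 3)*(K + 1) = (-3 + K)*(1 + K) = (1 + K)*(-3 + K))
s(v) = 0 (s(v) = (-3 + (-1)**2 - 2*(-1))*(6*(-4) - 1) = (-3 + 1 + 2)*(-24 - 1) = 0*(-25) = 0)
s(-9)**2 = 0**2 = 0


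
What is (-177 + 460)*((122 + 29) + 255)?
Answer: 114898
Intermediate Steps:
(-177 + 460)*((122 + 29) + 255) = 283*(151 + 255) = 283*406 = 114898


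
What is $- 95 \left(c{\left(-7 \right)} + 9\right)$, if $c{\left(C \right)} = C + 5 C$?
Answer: $3135$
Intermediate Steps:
$c{\left(C \right)} = 6 C$
$- 95 \left(c{\left(-7 \right)} + 9\right) = - 95 \left(6 \left(-7\right) + 9\right) = - 95 \left(-42 + 9\right) = \left(-95\right) \left(-33\right) = 3135$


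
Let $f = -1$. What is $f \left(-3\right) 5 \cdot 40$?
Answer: $600$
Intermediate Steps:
$f \left(-3\right) 5 \cdot 40 = - \left(-3\right) 5 \cdot 40 = - \left(-15\right) 40 = \left(-1\right) \left(-600\right) = 600$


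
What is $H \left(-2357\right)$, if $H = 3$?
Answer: $-7071$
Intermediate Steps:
$H \left(-2357\right) = 3 \left(-2357\right) = -7071$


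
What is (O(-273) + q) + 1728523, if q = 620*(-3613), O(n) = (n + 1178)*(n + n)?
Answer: -1005667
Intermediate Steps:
O(n) = 2*n*(1178 + n) (O(n) = (1178 + n)*(2*n) = 2*n*(1178 + n))
q = -2240060
(O(-273) + q) + 1728523 = (2*(-273)*(1178 - 273) - 2240060) + 1728523 = (2*(-273)*905 - 2240060) + 1728523 = (-494130 - 2240060) + 1728523 = -2734190 + 1728523 = -1005667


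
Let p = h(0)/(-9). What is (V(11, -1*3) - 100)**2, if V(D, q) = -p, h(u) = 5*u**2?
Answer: 10000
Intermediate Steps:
p = 0 (p = (5*0**2)/(-9) = (5*0)*(-1/9) = 0*(-1/9) = 0)
V(D, q) = 0 (V(D, q) = -1*0 = 0)
(V(11, -1*3) - 100)**2 = (0 - 100)**2 = (-100)**2 = 10000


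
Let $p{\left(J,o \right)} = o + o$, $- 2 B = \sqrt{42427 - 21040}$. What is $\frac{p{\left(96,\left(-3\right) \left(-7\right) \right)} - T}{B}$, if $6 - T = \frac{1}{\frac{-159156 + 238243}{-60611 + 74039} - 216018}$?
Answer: $- \frac{69614645856 \sqrt{21387}}{20678453088593} \approx -0.49233$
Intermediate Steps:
$T = \frac{17403677130}{2900610617}$ ($T = 6 - \frac{1}{\frac{-159156 + 238243}{-60611 + 74039} - 216018} = 6 - \frac{1}{\frac{79087}{13428} - 216018} = 6 - \frac{1}{- \frac{2900610617}{13428}} = 6 - - \frac{13428}{2900610617} = 6 + \frac{13428}{2900610617} = \frac{17403677130}{2900610617} \approx 6.0$)
$B = - \frac{\sqrt{21387}}{2}$ ($B = - \frac{\sqrt{42427 - 21040}}{2} = - \frac{\sqrt{21387}}{2} \approx -73.121$)
$p{\left(J,o \right)} = 2 o$
$\frac{p{\left(96,\left(-3\right) \left(-7\right) \right)} - T}{B} = \frac{2 \left(\left(-3\right) \left(-7\right)\right) - \frac{17403677130}{2900610617}}{\left(- \frac{1}{2}\right) \sqrt{21387}} = \left(2 \cdot 21 - \frac{17403677130}{2900610617}\right) \left(- \frac{2 \sqrt{21387}}{21387}\right) = \left(42 - \frac{17403677130}{2900610617}\right) \left(- \frac{2 \sqrt{21387}}{21387}\right) = \frac{104421968784 \left(- \frac{2 \sqrt{21387}}{21387}\right)}{2900610617} = - \frac{69614645856 \sqrt{21387}}{20678453088593}$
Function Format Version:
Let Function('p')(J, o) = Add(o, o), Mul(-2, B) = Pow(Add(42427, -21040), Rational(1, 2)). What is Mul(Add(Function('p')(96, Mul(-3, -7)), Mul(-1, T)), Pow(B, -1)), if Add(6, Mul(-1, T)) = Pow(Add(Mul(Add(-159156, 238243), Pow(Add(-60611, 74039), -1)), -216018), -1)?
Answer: Mul(Rational(-69614645856, 20678453088593), Pow(21387, Rational(1, 2))) ≈ -0.49233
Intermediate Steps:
T = Rational(17403677130, 2900610617) (T = Add(6, Mul(-1, Pow(Add(Mul(Add(-159156, 238243), Pow(Add(-60611, 74039), -1)), -216018), -1))) = Add(6, Mul(-1, Pow(Add(Mul(79087, Pow(13428, -1)), -216018), -1))) = Add(6, Mul(-1, Pow(Add(Mul(79087, Rational(1, 13428)), -216018), -1))) = Add(6, Mul(-1, Pow(Add(Rational(79087, 13428), -216018), -1))) = Add(6, Mul(-1, Pow(Rational(-2900610617, 13428), -1))) = Add(6, Mul(-1, Rational(-13428, 2900610617))) = Add(6, Rational(13428, 2900610617)) = Rational(17403677130, 2900610617) ≈ 6.0000)
B = Mul(Rational(-1, 2), Pow(21387, Rational(1, 2))) (B = Mul(Rational(-1, 2), Pow(Add(42427, -21040), Rational(1, 2))) = Mul(Rational(-1, 2), Pow(21387, Rational(1, 2))) ≈ -73.121)
Function('p')(J, o) = Mul(2, o)
Mul(Add(Function('p')(96, Mul(-3, -7)), Mul(-1, T)), Pow(B, -1)) = Mul(Add(Mul(2, Mul(-3, -7)), Mul(-1, Rational(17403677130, 2900610617))), Pow(Mul(Rational(-1, 2), Pow(21387, Rational(1, 2))), -1)) = Mul(Add(Mul(2, 21), Rational(-17403677130, 2900610617)), Mul(Rational(-2, 21387), Pow(21387, Rational(1, 2)))) = Mul(Add(42, Rational(-17403677130, 2900610617)), Mul(Rational(-2, 21387), Pow(21387, Rational(1, 2)))) = Mul(Rational(104421968784, 2900610617), Mul(Rational(-2, 21387), Pow(21387, Rational(1, 2)))) = Mul(Rational(-69614645856, 20678453088593), Pow(21387, Rational(1, 2)))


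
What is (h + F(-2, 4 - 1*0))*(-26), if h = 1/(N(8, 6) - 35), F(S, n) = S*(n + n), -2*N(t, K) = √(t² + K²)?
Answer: 8333/20 ≈ 416.65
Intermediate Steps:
N(t, K) = -√(K² + t²)/2 (N(t, K) = -√(t² + K²)/2 = -√(K² + t²)/2)
F(S, n) = 2*S*n (F(S, n) = S*(2*n) = 2*S*n)
h = -1/40 (h = 1/(-√(6² + 8²)/2 - 35) = 1/(-√(36 + 64)/2 - 35) = 1/(-√100/2 - 35) = 1/(-½*10 - 35) = 1/(-5 - 35) = 1/(-40) = -1/40 ≈ -0.025000)
(h + F(-2, 4 - 1*0))*(-26) = (-1/40 + 2*(-2)*(4 - 1*0))*(-26) = (-1/40 + 2*(-2)*(4 + 0))*(-26) = (-1/40 + 2*(-2)*4)*(-26) = (-1/40 - 16)*(-26) = -641/40*(-26) = 8333/20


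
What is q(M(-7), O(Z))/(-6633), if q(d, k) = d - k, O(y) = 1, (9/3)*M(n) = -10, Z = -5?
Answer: 13/19899 ≈ 0.00065330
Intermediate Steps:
M(n) = -10/3 (M(n) = (⅓)*(-10) = -10/3)
q(M(-7), O(Z))/(-6633) = (-10/3 - 1*1)/(-6633) = (-10/3 - 1)*(-1/6633) = -13/3*(-1/6633) = 13/19899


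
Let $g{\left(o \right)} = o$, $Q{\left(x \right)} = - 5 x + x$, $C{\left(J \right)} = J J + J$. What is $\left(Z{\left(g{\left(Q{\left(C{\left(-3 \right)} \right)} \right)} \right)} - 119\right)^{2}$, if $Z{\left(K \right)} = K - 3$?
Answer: $21316$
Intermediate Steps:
$C{\left(J \right)} = J + J^{2}$ ($C{\left(J \right)} = J^{2} + J = J + J^{2}$)
$Q{\left(x \right)} = - 4 x$
$Z{\left(K \right)} = -3 + K$ ($Z{\left(K \right)} = K - 3 = -3 + K$)
$\left(Z{\left(g{\left(Q{\left(C{\left(-3 \right)} \right)} \right)} \right)} - 119\right)^{2} = \left(\left(-3 - 4 \left(- 3 \left(1 - 3\right)\right)\right) - 119\right)^{2} = \left(\left(-3 - 4 \left(\left(-3\right) \left(-2\right)\right)\right) - 119\right)^{2} = \left(\left(-3 - 24\right) - 119\right)^{2} = \left(-27 - 119\right)^{2} = \left(-146\right)^{2} = 21316$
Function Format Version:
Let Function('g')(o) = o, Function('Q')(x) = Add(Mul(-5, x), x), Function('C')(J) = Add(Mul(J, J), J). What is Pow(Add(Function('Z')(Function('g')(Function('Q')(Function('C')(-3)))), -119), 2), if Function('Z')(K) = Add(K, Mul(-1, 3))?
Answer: 21316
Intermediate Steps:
Function('C')(J) = Add(J, Pow(J, 2)) (Function('C')(J) = Add(Pow(J, 2), J) = Add(J, Pow(J, 2)))
Function('Q')(x) = Mul(-4, x)
Function('Z')(K) = Add(-3, K) (Function('Z')(K) = Add(K, -3) = Add(-3, K))
Pow(Add(Function('Z')(Function('g')(Function('Q')(Function('C')(-3)))), -119), 2) = Pow(Add(Add(-3, Mul(-4, Mul(-3, Add(1, -3)))), -119), 2) = Pow(Add(Add(-3, Mul(-4, Mul(-3, -2))), -119), 2) = Pow(Add(Add(-3, Mul(-4, 6)), -119), 2) = Pow(Add(Add(-3, -24), -119), 2) = Pow(Add(-27, -119), 2) = Pow(-146, 2) = 21316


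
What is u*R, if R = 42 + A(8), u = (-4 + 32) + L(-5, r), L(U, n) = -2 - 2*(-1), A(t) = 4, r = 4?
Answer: 1288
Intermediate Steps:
L(U, n) = 0 (L(U, n) = -2 + 2 = 0)
u = 28 (u = (-4 + 32) + 0 = 28 + 0 = 28)
R = 46 (R = 42 + 4 = 46)
u*R = 28*46 = 1288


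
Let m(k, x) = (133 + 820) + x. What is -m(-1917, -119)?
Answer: -834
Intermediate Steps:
m(k, x) = 953 + x
-m(-1917, -119) = -(953 - 119) = -1*834 = -834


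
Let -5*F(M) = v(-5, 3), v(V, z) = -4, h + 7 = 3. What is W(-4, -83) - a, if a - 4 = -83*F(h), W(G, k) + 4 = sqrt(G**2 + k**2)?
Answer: 292/5 + sqrt(6905) ≈ 141.50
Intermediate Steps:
h = -4 (h = -7 + 3 = -4)
F(M) = 4/5 (F(M) = -1/5*(-4) = 4/5)
W(G, k) = -4 + sqrt(G**2 + k**2)
a = -312/5 (a = 4 - 83*4/5 = 4 - 332/5 = -312/5 ≈ -62.400)
W(-4, -83) - a = (-4 + sqrt((-4)**2 + (-83)**2)) - 1*(-312/5) = (-4 + sqrt(16 + 6889)) + 312/5 = (-4 + sqrt(6905)) + 312/5 = 292/5 + sqrt(6905)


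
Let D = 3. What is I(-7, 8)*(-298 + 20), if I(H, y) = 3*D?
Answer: -2502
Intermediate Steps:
I(H, y) = 9 (I(H, y) = 3*3 = 9)
I(-7, 8)*(-298 + 20) = 9*(-298 + 20) = 9*(-278) = -2502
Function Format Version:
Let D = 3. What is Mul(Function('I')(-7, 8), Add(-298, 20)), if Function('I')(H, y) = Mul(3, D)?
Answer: -2502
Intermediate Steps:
Function('I')(H, y) = 9 (Function('I')(H, y) = Mul(3, 3) = 9)
Mul(Function('I')(-7, 8), Add(-298, 20)) = Mul(9, Add(-298, 20)) = Mul(9, -278) = -2502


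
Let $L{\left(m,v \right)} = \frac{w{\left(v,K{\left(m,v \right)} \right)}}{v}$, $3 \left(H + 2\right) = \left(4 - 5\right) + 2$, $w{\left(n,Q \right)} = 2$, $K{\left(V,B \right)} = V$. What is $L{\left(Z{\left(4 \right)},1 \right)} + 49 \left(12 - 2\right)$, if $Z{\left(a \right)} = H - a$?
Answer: $492$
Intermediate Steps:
$H = - \frac{5}{3}$ ($H = -2 + \frac{\left(4 - 5\right) + 2}{3} = -2 + \frac{-1 + 2}{3} = -2 + \frac{1}{3} \cdot 1 = -2 + \frac{1}{3} = - \frac{5}{3} \approx -1.6667$)
$Z{\left(a \right)} = - \frac{5}{3} - a$
$L{\left(m,v \right)} = \frac{2}{v}$
$L{\left(Z{\left(4 \right)},1 \right)} + 49 \left(12 - 2\right) = \frac{2}{1} + 49 \left(12 - 2\right) = 2 \cdot 1 + 49 \left(12 - 2\right) = 2 + 49 \cdot 10 = 2 + 490 = 492$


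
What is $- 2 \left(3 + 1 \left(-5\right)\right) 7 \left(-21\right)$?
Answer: $-588$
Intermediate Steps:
$- 2 \left(3 + 1 \left(-5\right)\right) 7 \left(-21\right) = - 2 \left(3 - 5\right) 7 \left(-21\right) = \left(-2\right) \left(-2\right) 7 \left(-21\right) = 4 \cdot 7 \left(-21\right) = 28 \left(-21\right) = -588$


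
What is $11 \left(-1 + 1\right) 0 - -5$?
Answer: $5$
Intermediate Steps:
$11 \left(-1 + 1\right) 0 - -5 = 11 \cdot 0 \cdot 0 + 5 = 11 \cdot 0 + 5 = 0 + 5 = 5$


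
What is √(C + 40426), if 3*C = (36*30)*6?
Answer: √42586 ≈ 206.36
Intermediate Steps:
C = 2160 (C = ((36*30)*6)/3 = (1080*6)/3 = (⅓)*6480 = 2160)
√(C + 40426) = √(2160 + 40426) = √42586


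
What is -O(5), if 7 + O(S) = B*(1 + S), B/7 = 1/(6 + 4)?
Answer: 14/5 ≈ 2.8000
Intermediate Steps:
B = 7/10 (B = 7/(6 + 4) = 7/10 ≈ 0.70000)
O(S) = -63/10 + 7*S/10 (O(S) = -7 + 7*(1 + S)/10 = -7 + (7/10 + 7*S/10) = -63/10 + 7*S/10)
-O(5) = -(-63/10 + (7/10)*5) = -(-63/10 + 7/2) = -1*(-14/5) = 14/5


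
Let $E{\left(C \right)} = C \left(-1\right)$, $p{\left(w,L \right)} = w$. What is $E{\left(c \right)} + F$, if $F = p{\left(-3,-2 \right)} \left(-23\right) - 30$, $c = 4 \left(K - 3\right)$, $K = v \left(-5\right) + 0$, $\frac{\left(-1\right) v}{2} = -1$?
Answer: $91$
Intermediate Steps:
$v = 2$ ($v = \left(-2\right) \left(-1\right) = 2$)
$K = -10$ ($K = 2 \left(-5\right) + 0 = -10 + 0 = -10$)
$c = -52$ ($c = 4 \left(-10 - 3\right) = 4 \left(-13\right) = -52$)
$E{\left(C \right)} = - C$
$F = 39$ ($F = \left(-3\right) \left(-23\right) - 30 = 69 - 30 = 39$)
$E{\left(c \right)} + F = \left(-1\right) \left(-52\right) + 39 = 52 + 39 = 91$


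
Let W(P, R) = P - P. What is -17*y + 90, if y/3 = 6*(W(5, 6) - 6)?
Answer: 1926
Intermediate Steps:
W(P, R) = 0
y = -108 (y = 3*(6*(0 - 6)) = 3*(6*(-6)) = 3*(-36) = -108)
-17*y + 90 = -17*(-108) + 90 = 1836 + 90 = 1926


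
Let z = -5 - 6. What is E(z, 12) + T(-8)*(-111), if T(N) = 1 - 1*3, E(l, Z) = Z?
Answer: 234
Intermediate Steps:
z = -11
T(N) = -2 (T(N) = 1 - 3 = -2)
E(z, 12) + T(-8)*(-111) = 12 - 2*(-111) = 12 + 222 = 234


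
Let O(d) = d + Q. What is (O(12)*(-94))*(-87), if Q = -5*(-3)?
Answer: 220806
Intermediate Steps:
Q = 15
O(d) = 15 + d (O(d) = d + 15 = 15 + d)
(O(12)*(-94))*(-87) = ((15 + 12)*(-94))*(-87) = (27*(-94))*(-87) = -2538*(-87) = 220806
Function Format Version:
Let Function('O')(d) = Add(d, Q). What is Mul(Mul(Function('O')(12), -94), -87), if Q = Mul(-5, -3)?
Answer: 220806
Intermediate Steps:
Q = 15
Function('O')(d) = Add(15, d) (Function('O')(d) = Add(d, 15) = Add(15, d))
Mul(Mul(Function('O')(12), -94), -87) = Mul(Mul(Add(15, 12), -94), -87) = Mul(Mul(27, -94), -87) = Mul(-2538, -87) = 220806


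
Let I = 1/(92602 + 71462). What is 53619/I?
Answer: 8796947616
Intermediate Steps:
I = 1/164064 ≈ 6.0952e-6
53619/I = 53619/(1/164064) = 53619*164064 = 8796947616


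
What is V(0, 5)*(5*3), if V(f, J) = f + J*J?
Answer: 375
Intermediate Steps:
V(f, J) = f + J**2
V(0, 5)*(5*3) = (0 + 5**2)*(5*3) = (0 + 25)*15 = 25*15 = 375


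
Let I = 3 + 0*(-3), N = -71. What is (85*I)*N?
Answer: -18105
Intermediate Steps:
I = 3 (I = 3 + 0 = 3)
(85*I)*N = (85*3)*(-71) = 255*(-71) = -18105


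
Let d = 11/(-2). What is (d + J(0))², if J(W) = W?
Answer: 121/4 ≈ 30.250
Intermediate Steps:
d = -11/2 (d = 11*(-½) = -11/2 ≈ -5.5000)
(d + J(0))² = (-11/2 + 0)² = (-11/2)² = 121/4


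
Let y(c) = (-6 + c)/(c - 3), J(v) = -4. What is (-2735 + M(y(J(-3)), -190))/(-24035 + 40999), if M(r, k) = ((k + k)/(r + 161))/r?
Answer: -3111557/19288068 ≈ -0.16132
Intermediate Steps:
y(c) = (-6 + c)/(-3 + c)
M(r, k) = 2*k/(r*(161 + r)) (M(r, k) = ((2*k)/(161 + r))/r = (2*k/(161 + r))/r = 2*k/(r*(161 + r)))
(-2735 + M(y(J(-3)), -190))/(-24035 + 40999) = (-2735 + 2*(-190)/(((-6 - 4)/(-3 - 4))*(161 + (-6 - 4)/(-3 - 4))))/(-24035 + 40999) = (-2735 + 2*(-190)/((-10/(-7))*(161 - 10/(-7))))/16964 = (-2735 + 2*(-190)/(-⅐*(-10)*(161 - ⅐*(-10))))*(1/16964) = (-2735 + 2*(-190)/((10/7)*(161 + 10/7)))*(1/16964) = (-2735 + 2*(-190)*(7/10)/(1137/7))*(1/16964) = (-2735 + 2*(-190)*(7/10)*(7/1137))*(1/16964) = (-2735 - 1862/1137)*(1/16964) = -3111557/1137*1/16964 = -3111557/19288068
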